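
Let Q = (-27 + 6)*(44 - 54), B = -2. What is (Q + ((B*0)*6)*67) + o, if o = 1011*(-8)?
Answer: -7878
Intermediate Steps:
o = -8088
Q = 210 (Q = -21*(-10) = 210)
(Q + ((B*0)*6)*67) + o = (210 + (-2*0*6)*67) - 8088 = (210 + (0*6)*67) - 8088 = (210 + 0*67) - 8088 = (210 + 0) - 8088 = 210 - 8088 = -7878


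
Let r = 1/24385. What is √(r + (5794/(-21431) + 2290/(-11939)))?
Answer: 3*I*√1998856999915531278509635/6239260928965 ≈ 0.6798*I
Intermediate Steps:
r = 1/24385 ≈ 4.1009e-5
√(r + (5794/(-21431) + 2290/(-11939))) = √(1/24385 + (5794/(-21431) + 2290/(-11939))) = √(1/24385 + (5794*(-1/21431) + 2290*(-1/11939))) = √(1/24385 + (-5794/21431 - 2290/11939)) = √(1/24385 - 118251556/255864709) = √(-2883308328351/6239260928965) = 3*I*√1998856999915531278509635/6239260928965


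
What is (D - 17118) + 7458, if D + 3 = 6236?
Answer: -3427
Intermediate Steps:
D = 6233 (D = -3 + 6236 = 6233)
(D - 17118) + 7458 = (6233 - 17118) + 7458 = -10885 + 7458 = -3427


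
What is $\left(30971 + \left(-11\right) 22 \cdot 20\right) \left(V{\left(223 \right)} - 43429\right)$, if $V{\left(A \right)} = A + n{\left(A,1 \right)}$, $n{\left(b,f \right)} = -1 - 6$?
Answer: $-1129198903$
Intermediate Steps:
$n{\left(b,f \right)} = -7$
$V{\left(A \right)} = -7 + A$ ($V{\left(A \right)} = A - 7 = -7 + A$)
$\left(30971 + \left(-11\right) 22 \cdot 20\right) \left(V{\left(223 \right)} - 43429\right) = \left(30971 + \left(-11\right) 22 \cdot 20\right) \left(\left(-7 + 223\right) - 43429\right) = \left(30971 - 4840\right) \left(216 - 43429\right) = \left(30971 - 4840\right) \left(-43213\right) = 26131 \left(-43213\right) = -1129198903$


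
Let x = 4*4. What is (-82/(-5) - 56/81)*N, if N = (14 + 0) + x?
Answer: 12724/27 ≈ 471.26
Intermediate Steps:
x = 16
N = 30 (N = (14 + 0) + 16 = 14 + 16 = 30)
(-82/(-5) - 56/81)*N = (-82/(-5) - 56/81)*30 = (-82*(-⅕) - 56*1/81)*30 = (82/5 - 56/81)*30 = (6362/405)*30 = 12724/27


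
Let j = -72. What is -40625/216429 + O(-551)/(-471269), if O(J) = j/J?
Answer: -555214610777/2957892073629 ≈ -0.18771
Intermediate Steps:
O(J) = -72/J
-40625/216429 + O(-551)/(-471269) = -40625/216429 - 72/(-551)/(-471269) = -40625*1/216429 - 72*(-1/551)*(-1/471269) = -40625/216429 + (72/551)*(-1/471269) = -40625/216429 - 72/259669219 = -555214610777/2957892073629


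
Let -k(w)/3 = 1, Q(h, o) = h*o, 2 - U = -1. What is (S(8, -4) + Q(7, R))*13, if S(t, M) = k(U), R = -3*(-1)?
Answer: 234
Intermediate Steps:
U = 3 (U = 2 - 1*(-1) = 2 + 1 = 3)
R = 3
k(w) = -3 (k(w) = -3*1 = -3)
S(t, M) = -3
(S(8, -4) + Q(7, R))*13 = (-3 + 7*3)*13 = (-3 + 21)*13 = 18*13 = 234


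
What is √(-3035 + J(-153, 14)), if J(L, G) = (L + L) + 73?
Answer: 2*I*√817 ≈ 57.166*I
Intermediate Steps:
J(L, G) = 73 + 2*L (J(L, G) = 2*L + 73 = 73 + 2*L)
√(-3035 + J(-153, 14)) = √(-3035 + (73 + 2*(-153))) = √(-3035 + (73 - 306)) = √(-3035 - 233) = √(-3268) = 2*I*√817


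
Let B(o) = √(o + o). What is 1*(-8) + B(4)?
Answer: -8 + 2*√2 ≈ -5.1716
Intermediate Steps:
B(o) = √2*√o (B(o) = √(2*o) = √2*√o)
1*(-8) + B(4) = 1*(-8) + √2*√4 = -8 + √2*2 = -8 + 2*√2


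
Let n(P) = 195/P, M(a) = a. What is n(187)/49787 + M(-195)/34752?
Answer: -602902105/107848997696 ≈ -0.0055902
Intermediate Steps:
n(187)/49787 + M(-195)/34752 = (195/187)/49787 - 195/34752 = (195*(1/187))*(1/49787) - 195*1/34752 = (195/187)*(1/49787) - 65/11584 = 195/9310169 - 65/11584 = -602902105/107848997696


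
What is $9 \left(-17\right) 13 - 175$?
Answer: $-2164$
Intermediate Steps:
$9 \left(-17\right) 13 - 175 = \left(-153\right) 13 - 175 = -1989 - 175 = -2164$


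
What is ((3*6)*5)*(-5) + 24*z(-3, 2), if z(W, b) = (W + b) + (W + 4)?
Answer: -450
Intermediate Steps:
z(W, b) = 4 + b + 2*W (z(W, b) = (W + b) + (4 + W) = 4 + b + 2*W)
((3*6)*5)*(-5) + 24*z(-3, 2) = ((3*6)*5)*(-5) + 24*(4 + 2 + 2*(-3)) = (18*5)*(-5) + 24*(4 + 2 - 6) = 90*(-5) + 24*0 = -450 + 0 = -450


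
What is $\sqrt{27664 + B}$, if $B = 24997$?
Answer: $\sqrt{52661} \approx 229.48$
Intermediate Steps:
$\sqrt{27664 + B} = \sqrt{27664 + 24997} = \sqrt{52661}$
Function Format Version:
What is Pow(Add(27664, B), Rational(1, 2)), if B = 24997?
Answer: Pow(52661, Rational(1, 2)) ≈ 229.48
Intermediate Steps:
Pow(Add(27664, B), Rational(1, 2)) = Pow(Add(27664, 24997), Rational(1, 2)) = Pow(52661, Rational(1, 2))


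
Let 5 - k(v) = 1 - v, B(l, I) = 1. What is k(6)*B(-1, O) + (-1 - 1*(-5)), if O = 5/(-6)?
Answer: 14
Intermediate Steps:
O = -⅚ (O = 5*(-⅙) = -⅚ ≈ -0.83333)
k(v) = 4 + v (k(v) = 5 - (1 - v) = 5 + (-1 + v) = 4 + v)
k(6)*B(-1, O) + (-1 - 1*(-5)) = (4 + 6)*1 + (-1 - 1*(-5)) = 10*1 + (-1 + 5) = 10 + 4 = 14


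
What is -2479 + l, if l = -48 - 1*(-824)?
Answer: -1703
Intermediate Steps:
l = 776 (l = -48 + 824 = 776)
-2479 + l = -2479 + 776 = -1703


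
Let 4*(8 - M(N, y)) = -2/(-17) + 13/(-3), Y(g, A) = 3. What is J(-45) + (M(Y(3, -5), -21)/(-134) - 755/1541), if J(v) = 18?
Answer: 10966583/628728 ≈ 17.443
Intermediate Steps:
M(N, y) = 1847/204 (M(N, y) = 8 - (-2/(-17) + 13/(-3))/4 = 8 - (-2*(-1/17) + 13*(-⅓))/4 = 8 - (2/17 - 13/3)/4 = 8 - ¼*(-215/51) = 8 + 215/204 = 1847/204)
J(-45) + (M(Y(3, -5), -21)/(-134) - 755/1541) = 18 + ((1847/204)/(-134) - 755/1541) = 18 + ((1847/204)*(-1/134) - 755*1/1541) = 18 + (-1847/27336 - 755/1541) = 18 - 350521/628728 = 10966583/628728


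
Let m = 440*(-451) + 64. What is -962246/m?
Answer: 481123/99188 ≈ 4.8506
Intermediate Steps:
m = -198376 (m = -198440 + 64 = -198376)
-962246/m = -962246/(-198376) = -962246*(-1/198376) = 481123/99188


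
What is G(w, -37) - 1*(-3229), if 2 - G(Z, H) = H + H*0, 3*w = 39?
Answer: 3268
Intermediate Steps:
w = 13 (w = (1/3)*39 = 13)
G(Z, H) = 2 - H (G(Z, H) = 2 - (H + H*0) = 2 - (H + 0) = 2 - H)
G(w, -37) - 1*(-3229) = (2 - 1*(-37)) - 1*(-3229) = (2 + 37) + 3229 = 39 + 3229 = 3268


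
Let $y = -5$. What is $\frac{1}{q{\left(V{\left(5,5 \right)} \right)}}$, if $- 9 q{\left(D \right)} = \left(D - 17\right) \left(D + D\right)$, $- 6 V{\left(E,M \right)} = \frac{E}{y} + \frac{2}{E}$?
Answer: $\frac{450}{169} \approx 2.6627$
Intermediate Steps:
$V{\left(E,M \right)} = - \frac{1}{3 E} + \frac{E}{30}$ ($V{\left(E,M \right)} = - \frac{\frac{E}{-5} + \frac{2}{E}}{6} = - \frac{E \left(- \frac{1}{5}\right) + \frac{2}{E}}{6} = - \frac{- \frac{E}{5} + \frac{2}{E}}{6} = - \frac{\frac{2}{E} - \frac{E}{5}}{6} = - \frac{1}{3 E} + \frac{E}{30}$)
$q{\left(D \right)} = - \frac{2 D \left(-17 + D\right)}{9}$ ($q{\left(D \right)} = - \frac{\left(D - 17\right) \left(D + D\right)}{9} = - \frac{\left(-17 + D\right) 2 D}{9} = - \frac{2 D \left(-17 + D\right)}{9}$)
$\frac{1}{q{\left(V{\left(5,5 \right)} \right)}} = \frac{1}{\frac{2}{9} \frac{-10 + 5^{2}}{30 \cdot 5} \left(17 - \frac{-10 + 5^{2}}{30 \cdot 5}\right)} = \frac{1}{\frac{2}{9} \cdot \frac{1}{30} \cdot \frac{1}{5} \left(-10 + 25\right) \left(17 - \frac{1}{30} \cdot \frac{1}{5} \left(-10 + 25\right)\right)} = \frac{1}{\frac{2}{9} \cdot \frac{1}{30} \cdot \frac{1}{5} \cdot 15 \left(17 - \frac{1}{30} \cdot \frac{1}{5} \cdot 15\right)} = \frac{1}{\frac{2}{9} \cdot \frac{1}{10} \left(17 - \frac{1}{10}\right)} = \frac{1}{\frac{2}{9} \cdot \frac{1}{10} \cdot \frac{169}{10}} = \frac{1}{\frac{169}{450}} = \frac{450}{169}$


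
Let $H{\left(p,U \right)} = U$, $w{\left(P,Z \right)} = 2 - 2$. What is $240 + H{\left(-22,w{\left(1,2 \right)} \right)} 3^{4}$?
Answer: $240$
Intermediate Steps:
$w{\left(P,Z \right)} = 0$
$240 + H{\left(-22,w{\left(1,2 \right)} \right)} 3^{4} = 240 + 0 \cdot 3^{4} = 240 + 0 \cdot 81 = 240 + 0 = 240$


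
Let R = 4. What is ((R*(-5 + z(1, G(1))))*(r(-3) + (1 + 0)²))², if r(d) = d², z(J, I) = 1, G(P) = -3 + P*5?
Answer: 25600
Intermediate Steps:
G(P) = -3 + 5*P
((R*(-5 + z(1, G(1))))*(r(-3) + (1 + 0)²))² = ((4*(-5 + 1))*((-3)² + (1 + 0)²))² = ((4*(-4))*(9 + 1²))² = (-16*(9 + 1))² = (-16*10)² = (-160)² = 25600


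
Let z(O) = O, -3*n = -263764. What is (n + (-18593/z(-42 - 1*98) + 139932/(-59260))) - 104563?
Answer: -4109510779/248892 ≈ -16511.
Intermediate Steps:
n = 263764/3 (n = -⅓*(-263764) = 263764/3 ≈ 87921.)
(n + (-18593/z(-42 - 1*98) + 139932/(-59260))) - 104563 = (263764/3 + (-18593/(-42 - 1*98) + 139932/(-59260))) - 104563 = (263764/3 + (-18593/(-42 - 98) + 139932*(-1/59260))) - 104563 = (263764/3 + (-18593/(-140) - 34983/14815)) - 104563 = (263764/3 + (-18593*(-1/140) - 34983/14815)) - 104563 = (263764/3 + (18593/140 - 34983/14815)) - 104563 = (263764/3 + 10822307/82964) - 104563 = 21915383417/248892 - 104563 = -4109510779/248892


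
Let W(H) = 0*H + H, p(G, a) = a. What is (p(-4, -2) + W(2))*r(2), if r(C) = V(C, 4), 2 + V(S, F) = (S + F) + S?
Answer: 0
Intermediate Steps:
V(S, F) = -2 + F + 2*S (V(S, F) = -2 + ((S + F) + S) = -2 + ((F + S) + S) = -2 + (F + 2*S) = -2 + F + 2*S)
r(C) = 2 + 2*C (r(C) = -2 + 4 + 2*C = 2 + 2*C)
W(H) = H (W(H) = 0 + H = H)
(p(-4, -2) + W(2))*r(2) = (-2 + 2)*(2 + 2*2) = 0*(2 + 4) = 0*6 = 0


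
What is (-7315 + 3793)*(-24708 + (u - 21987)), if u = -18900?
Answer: 231025590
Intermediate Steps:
(-7315 + 3793)*(-24708 + (u - 21987)) = (-7315 + 3793)*(-24708 + (-18900 - 21987)) = -3522*(-24708 - 40887) = -3522*(-65595) = 231025590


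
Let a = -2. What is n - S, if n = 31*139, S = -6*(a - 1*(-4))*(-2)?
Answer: 4285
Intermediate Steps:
S = 24 (S = -6*(-2 - 1*(-4))*(-2) = -6*(-2 + 4)*(-2) = -6*2*(-2) = -12*(-2) = 24)
n = 4309
n - S = 4309 - 1*24 = 4309 - 24 = 4285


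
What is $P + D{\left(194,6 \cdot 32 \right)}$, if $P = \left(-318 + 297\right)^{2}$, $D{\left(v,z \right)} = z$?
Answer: $633$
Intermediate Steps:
$P = 441$ ($P = \left(-21\right)^{2} = 441$)
$P + D{\left(194,6 \cdot 32 \right)} = 441 + 6 \cdot 32 = 441 + 192 = 633$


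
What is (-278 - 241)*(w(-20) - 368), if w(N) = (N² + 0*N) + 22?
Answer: -28026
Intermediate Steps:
w(N) = 22 + N² (w(N) = (N² + 0) + 22 = N² + 22 = 22 + N²)
(-278 - 241)*(w(-20) - 368) = (-278 - 241)*((22 + (-20)²) - 368) = -519*((22 + 400) - 368) = -519*(422 - 368) = -519*54 = -28026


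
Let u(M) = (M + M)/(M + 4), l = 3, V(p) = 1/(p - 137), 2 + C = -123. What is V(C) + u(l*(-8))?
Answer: 3139/1310 ≈ 2.3962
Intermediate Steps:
C = -125 (C = -2 - 123 = -125)
V(p) = 1/(-137 + p)
u(M) = 2*M/(4 + M) (u(M) = (2*M)/(4 + M) = 2*M/(4 + M))
V(C) + u(l*(-8)) = 1/(-137 - 125) + 2*(3*(-8))/(4 + 3*(-8)) = 1/(-262) + 2*(-24)/(4 - 24) = -1/262 + 2*(-24)/(-20) = -1/262 + 2*(-24)*(-1/20) = -1/262 + 12/5 = 3139/1310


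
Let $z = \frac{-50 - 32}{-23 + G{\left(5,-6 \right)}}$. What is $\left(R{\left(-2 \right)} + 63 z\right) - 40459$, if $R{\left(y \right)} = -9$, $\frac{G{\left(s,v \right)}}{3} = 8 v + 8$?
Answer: $- \frac{5781758}{143} \approx -40432.0$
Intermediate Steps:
$G{\left(s,v \right)} = 24 + 24 v$ ($G{\left(s,v \right)} = 3 \left(8 v + 8\right) = 3 \left(8 + 8 v\right) = 24 + 24 v$)
$z = \frac{82}{143}$ ($z = \frac{-50 - 32}{-23 + \left(24 + 24 \left(-6\right)\right)} = - \frac{82}{-23 + \left(24 - 144\right)} = - \frac{82}{-23 - 120} = - \frac{82}{-143} = \left(-82\right) \left(- \frac{1}{143}\right) = \frac{82}{143} \approx 0.57343$)
$\left(R{\left(-2 \right)} + 63 z\right) - 40459 = \left(-9 + 63 \cdot \frac{82}{143}\right) - 40459 = \left(-9 + \frac{5166}{143}\right) - 40459 = \frac{3879}{143} - 40459 = - \frac{5781758}{143}$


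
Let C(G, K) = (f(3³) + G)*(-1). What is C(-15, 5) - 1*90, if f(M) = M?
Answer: -102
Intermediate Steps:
C(G, K) = -27 - G (C(G, K) = (3³ + G)*(-1) = (27 + G)*(-1) = -27 - G)
C(-15, 5) - 1*90 = (-27 - 1*(-15)) - 1*90 = (-27 + 15) - 90 = -12 - 90 = -102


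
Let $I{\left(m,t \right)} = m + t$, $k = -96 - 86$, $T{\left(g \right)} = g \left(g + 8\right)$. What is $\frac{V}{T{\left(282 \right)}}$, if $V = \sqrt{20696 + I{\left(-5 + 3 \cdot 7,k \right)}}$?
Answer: $\frac{\sqrt{20530}}{81780} \approx 0.0017521$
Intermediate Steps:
$T{\left(g \right)} = g \left(8 + g\right)$
$k = -182$
$V = \sqrt{20530}$ ($V = \sqrt{20696 + \left(\left(-5 + 3 \cdot 7\right) - 182\right)} = \sqrt{20696 + \left(\left(-5 + 21\right) - 182\right)} = \sqrt{20696 + \left(16 - 182\right)} = \sqrt{20696 - 166} = \sqrt{20530} \approx 143.28$)
$\frac{V}{T{\left(282 \right)}} = \frac{\sqrt{20530}}{282 \left(8 + 282\right)} = \frac{\sqrt{20530}}{282 \cdot 290} = \frac{\sqrt{20530}}{81780}$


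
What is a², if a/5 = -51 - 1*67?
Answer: 348100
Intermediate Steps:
a = -590 (a = 5*(-51 - 1*67) = 5*(-51 - 67) = 5*(-118) = -590)
a² = (-590)² = 348100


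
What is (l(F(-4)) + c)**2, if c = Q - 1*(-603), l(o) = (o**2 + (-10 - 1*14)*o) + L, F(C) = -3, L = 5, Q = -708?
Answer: 361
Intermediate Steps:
l(o) = 5 + o**2 - 24*o (l(o) = (o**2 + (-10 - 1*14)*o) + 5 = (o**2 + (-10 - 14)*o) + 5 = (o**2 - 24*o) + 5 = 5 + o**2 - 24*o)
c = -105 (c = -708 - 1*(-603) = -708 + 603 = -105)
(l(F(-4)) + c)**2 = ((5 + (-3)**2 - 24*(-3)) - 105)**2 = ((5 + 9 + 72) - 105)**2 = (86 - 105)**2 = (-19)**2 = 361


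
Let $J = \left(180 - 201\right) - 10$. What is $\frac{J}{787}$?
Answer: $- \frac{31}{787} \approx -0.03939$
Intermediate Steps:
$J = -31$ ($J = \left(180 - 201\right) - 10 = -21 - 10 = -31$)
$\frac{J}{787} = - \frac{31}{787}$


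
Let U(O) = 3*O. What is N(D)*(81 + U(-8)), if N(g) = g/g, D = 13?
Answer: 57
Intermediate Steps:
N(g) = 1
N(D)*(81 + U(-8)) = 1*(81 + 3*(-8)) = 1*(81 - 24) = 1*57 = 57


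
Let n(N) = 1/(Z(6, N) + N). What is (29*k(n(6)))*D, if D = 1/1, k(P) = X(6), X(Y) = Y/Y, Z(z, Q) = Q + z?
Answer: 29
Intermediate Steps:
n(N) = 1/(6 + 2*N) (n(N) = 1/((N + 6) + N) = 1/((6 + N) + N) = 1/(6 + 2*N))
X(Y) = 1
k(P) = 1
D = 1
(29*k(n(6)))*D = (29*1)*1 = 29*1 = 29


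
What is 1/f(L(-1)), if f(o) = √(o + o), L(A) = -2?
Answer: -I/2 ≈ -0.5*I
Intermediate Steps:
f(o) = √2*√o (f(o) = √(2*o) = √2*√o)
1/f(L(-1)) = 1/(√2*√(-2)) = 1/(√2*(I*√2)) = 1/(2*I) = -I/2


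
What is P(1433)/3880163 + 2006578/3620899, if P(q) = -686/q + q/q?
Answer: 11157125342414215/20133189041927521 ≈ 0.55417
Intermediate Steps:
P(q) = 1 - 686/q (P(q) = -686/q + 1 = 1 - 686/q)
P(1433)/3880163 + 2006578/3620899 = ((-686 + 1433)/1433)/3880163 + 2006578/3620899 = ((1/1433)*747)*(1/3880163) + 2006578*(1/3620899) = (747/1433)*(1/3880163) + 2006578/3620899 = 747/5560273579 + 2006578/3620899 = 11157125342414215/20133189041927521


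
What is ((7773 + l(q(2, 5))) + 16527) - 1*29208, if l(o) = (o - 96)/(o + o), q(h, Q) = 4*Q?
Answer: -49099/10 ≈ -4909.9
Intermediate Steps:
l(o) = (-96 + o)/(2*o) (l(o) = (-96 + o)/((2*o)) = (-96 + o)*(1/(2*o)) = (-96 + o)/(2*o))
((7773 + l(q(2, 5))) + 16527) - 1*29208 = ((7773 + (-96 + 4*5)/(2*((4*5)))) + 16527) - 1*29208 = ((7773 + (½)*(-96 + 20)/20) + 16527) - 29208 = ((7773 + (½)*(1/20)*(-76)) + 16527) - 29208 = ((7773 - 19/10) + 16527) - 29208 = (77711/10 + 16527) - 29208 = 242981/10 - 29208 = -49099/10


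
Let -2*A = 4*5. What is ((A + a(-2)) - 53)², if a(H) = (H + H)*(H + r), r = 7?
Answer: 6889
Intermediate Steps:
a(H) = 2*H*(7 + H) (a(H) = (H + H)*(H + 7) = (2*H)*(7 + H) = 2*H*(7 + H))
A = -10 (A = -2*5 = -½*20 = -10)
((A + a(-2)) - 53)² = ((-10 + 2*(-2)*(7 - 2)) - 53)² = ((-10 + 2*(-2)*5) - 53)² = ((-10 - 20) - 53)² = (-30 - 53)² = (-83)² = 6889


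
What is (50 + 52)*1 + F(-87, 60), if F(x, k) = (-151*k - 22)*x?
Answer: 790236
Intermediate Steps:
F(x, k) = x*(-22 - 151*k) (F(x, k) = (-22 - 151*k)*x = x*(-22 - 151*k))
(50 + 52)*1 + F(-87, 60) = (50 + 52)*1 - 1*(-87)*(22 + 151*60) = 102*1 - 1*(-87)*(22 + 9060) = 102 - 1*(-87)*9082 = 102 + 790134 = 790236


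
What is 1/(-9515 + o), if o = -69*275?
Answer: -1/28490 ≈ -3.5100e-5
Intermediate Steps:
o = -18975
1/(-9515 + o) = 1/(-9515 - 18975) = 1/(-28490) = -1/28490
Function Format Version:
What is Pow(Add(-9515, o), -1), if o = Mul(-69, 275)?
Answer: Rational(-1, 28490) ≈ -3.5100e-5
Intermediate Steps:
o = -18975
Pow(Add(-9515, o), -1) = Pow(Add(-9515, -18975), -1) = Pow(-28490, -1) = Rational(-1, 28490)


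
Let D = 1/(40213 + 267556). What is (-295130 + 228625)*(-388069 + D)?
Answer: 7943065114030300/307769 ≈ 2.5809e+10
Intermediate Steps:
D = 1/307769 ≈ 3.2492e-6
(-295130 + 228625)*(-388069 + D) = (-295130 + 228625)*(-388069 + 1/307769) = -66505*(-119435608060/307769) = 7943065114030300/307769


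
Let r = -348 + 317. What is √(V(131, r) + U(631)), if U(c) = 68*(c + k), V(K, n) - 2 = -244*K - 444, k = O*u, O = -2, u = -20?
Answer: √13222 ≈ 114.99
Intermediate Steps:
k = 40 (k = -2*(-20) = 40)
r = -31
V(K, n) = -442 - 244*K (V(K, n) = 2 + (-244*K - 444) = 2 + (-444 - 244*K) = -442 - 244*K)
U(c) = 2720 + 68*c (U(c) = 68*(c + 40) = 68*(40 + c) = 2720 + 68*c)
√(V(131, r) + U(631)) = √((-442 - 244*131) + (2720 + 68*631)) = √((-442 - 31964) + (2720 + 42908)) = √(-32406 + 45628) = √13222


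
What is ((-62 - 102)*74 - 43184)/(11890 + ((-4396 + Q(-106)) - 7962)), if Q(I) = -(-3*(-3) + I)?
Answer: 55320/371 ≈ 149.11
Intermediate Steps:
Q(I) = -9 - I (Q(I) = -(9 + I) = -9 - I)
((-62 - 102)*74 - 43184)/(11890 + ((-4396 + Q(-106)) - 7962)) = ((-62 - 102)*74 - 43184)/(11890 + ((-4396 + (-9 - 1*(-106))) - 7962)) = (-164*74 - 43184)/(11890 + ((-4396 + (-9 + 106)) - 7962)) = (-12136 - 43184)/(11890 + ((-4396 + 97) - 7962)) = -55320/(11890 + (-4299 - 7962)) = -55320/(11890 - 12261) = -55320/(-371) = -55320*(-1/371) = 55320/371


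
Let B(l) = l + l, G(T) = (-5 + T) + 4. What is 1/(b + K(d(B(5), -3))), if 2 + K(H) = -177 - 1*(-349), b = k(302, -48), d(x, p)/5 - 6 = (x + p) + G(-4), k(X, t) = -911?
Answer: -1/741 ≈ -0.0013495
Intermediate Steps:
G(T) = -1 + T
B(l) = 2*l
d(x, p) = 5 + 5*p + 5*x (d(x, p) = 30 + 5*((x + p) + (-1 - 4)) = 30 + 5*((p + x) - 5) = 30 + 5*(-5 + p + x) = 30 + (-25 + 5*p + 5*x) = 5 + 5*p + 5*x)
b = -911
K(H) = 170 (K(H) = -2 + (-177 - 1*(-349)) = -2 + (-177 + 349) = -2 + 172 = 170)
1/(b + K(d(B(5), -3))) = 1/(-911 + 170) = 1/(-741) = -1/741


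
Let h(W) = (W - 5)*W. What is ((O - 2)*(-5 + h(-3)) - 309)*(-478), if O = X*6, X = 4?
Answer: -52102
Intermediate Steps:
O = 24 (O = 4*6 = 24)
h(W) = W*(-5 + W) (h(W) = (-5 + W)*W = W*(-5 + W))
((O - 2)*(-5 + h(-3)) - 309)*(-478) = ((24 - 2)*(-5 - 3*(-5 - 3)) - 309)*(-478) = (22*(-5 - 3*(-8)) - 309)*(-478) = (22*(-5 + 24) - 309)*(-478) = (22*19 - 309)*(-478) = (418 - 309)*(-478) = 109*(-478) = -52102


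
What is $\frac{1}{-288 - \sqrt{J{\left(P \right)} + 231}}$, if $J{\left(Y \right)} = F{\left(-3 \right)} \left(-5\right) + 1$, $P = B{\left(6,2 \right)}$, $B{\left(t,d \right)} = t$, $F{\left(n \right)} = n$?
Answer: $- \frac{288}{82697} + \frac{\sqrt{247}}{82697} \approx -0.0032925$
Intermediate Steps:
$P = 6$
$J{\left(Y \right)} = 16$ ($J{\left(Y \right)} = \left(-3\right) \left(-5\right) + 1 = 15 + 1 = 16$)
$\frac{1}{-288 - \sqrt{J{\left(P \right)} + 231}} = \frac{1}{-288 - \sqrt{16 + 231}} = \frac{1}{-288 - \sqrt{247}}$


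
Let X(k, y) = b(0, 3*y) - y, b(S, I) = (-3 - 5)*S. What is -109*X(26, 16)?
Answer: 1744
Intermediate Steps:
b(S, I) = -8*S
X(k, y) = -y (X(k, y) = -8*0 - y = 0 - y = -y)
-109*X(26, 16) = -(-109)*16 = -109*(-16) = 1744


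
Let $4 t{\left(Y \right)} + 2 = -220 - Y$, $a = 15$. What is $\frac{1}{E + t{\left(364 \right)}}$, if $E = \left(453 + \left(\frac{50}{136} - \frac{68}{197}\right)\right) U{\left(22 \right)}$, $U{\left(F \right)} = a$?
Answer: $\frac{13396}{89067821} \approx 0.0001504$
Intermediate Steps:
$U{\left(F \right)} = 15$
$t{\left(Y \right)} = - \frac{111}{2} - \frac{Y}{4}$ ($t{\left(Y \right)} = - \frac{1}{2} + \frac{-220 - Y}{4} = - \frac{1}{2} - \left(55 + \frac{Y}{4}\right) = - \frac{111}{2} - \frac{Y}{4}$)
$E = \frac{91030335}{13396}$ ($E = \left(453 + \left(\frac{50}{136} - \frac{68}{197}\right)\right) 15 = \left(453 + \left(50 \cdot \frac{1}{136} - \frac{68}{197}\right)\right) 15 = \left(453 + \left(\frac{25}{68} - \frac{68}{197}\right)\right) 15 = \left(453 + \frac{301}{13396}\right) 15 = \frac{6068689}{13396} \cdot 15 = \frac{91030335}{13396} \approx 6795.3$)
$\frac{1}{E + t{\left(364 \right)}} = \frac{1}{\frac{91030335}{13396} - \frac{293}{2}} = \frac{1}{\frac{89067821}{13396}} = \frac{13396}{89067821}$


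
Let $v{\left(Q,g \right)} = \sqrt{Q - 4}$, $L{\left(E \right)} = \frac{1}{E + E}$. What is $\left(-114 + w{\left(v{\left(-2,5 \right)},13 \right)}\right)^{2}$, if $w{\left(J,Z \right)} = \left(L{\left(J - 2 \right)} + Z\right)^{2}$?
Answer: $\frac{9 \left(99912 \sqrt{6} + 424295 i\right)}{64 \left(4 \sqrt{6} + 23 i\right)} \approx 2735.3 - 331.12 i$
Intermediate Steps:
$L{\left(E \right)} = \frac{1}{2 E}$
$v{\left(Q,g \right)} = \sqrt{-4 + Q}$
$w{\left(J,Z \right)} = \left(Z + \frac{1}{2 \left(-2 + J\right)}\right)^{2}$ ($w{\left(J,Z \right)} = \left(\frac{1}{2 \left(J - 2\right)} + Z\right)^{2} = \left(\frac{1}{2 \left(-2 + J\right)} + Z\right)^{2} = \left(Z + \frac{1}{2 \left(-2 + J\right)}\right)^{2}$)
$\left(-114 + w{\left(v{\left(-2,5 \right)},13 \right)}\right)^{2} = \left(-114 + \left(13 + \frac{1}{2 \left(-2 + \sqrt{-4 - 2}\right)}\right)^{2}\right)^{2} = \left(-114 + \left(13 + \frac{1}{2 \left(-2 + \sqrt{-6}\right)}\right)^{2}\right)^{2} = \left(-114 + \left(13 + \frac{1}{2 \left(-2 + i \sqrt{6}\right)}\right)^{2}\right)^{2}$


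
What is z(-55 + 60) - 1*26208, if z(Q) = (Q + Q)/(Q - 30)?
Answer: -131042/5 ≈ -26208.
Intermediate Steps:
z(Q) = 2*Q/(-30 + Q) (z(Q) = (2*Q)/(-30 + Q) = 2*Q/(-30 + Q))
z(-55 + 60) - 1*26208 = 2*(-55 + 60)/(-30 + (-55 + 60)) - 1*26208 = 2*5/(-30 + 5) - 26208 = 2*5/(-25) - 26208 = 2*5*(-1/25) - 26208 = -⅖ - 26208 = -131042/5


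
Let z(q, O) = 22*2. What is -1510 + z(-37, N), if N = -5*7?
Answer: -1466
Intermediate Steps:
N = -35
z(q, O) = 44
-1510 + z(-37, N) = -1510 + 44 = -1466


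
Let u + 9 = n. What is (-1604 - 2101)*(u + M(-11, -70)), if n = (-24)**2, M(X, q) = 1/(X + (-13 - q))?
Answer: -96637515/46 ≈ -2.1008e+6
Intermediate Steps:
M(X, q) = 1/(-13 + X - q)
n = 576
u = 567 (u = -9 + 576 = 567)
(-1604 - 2101)*(u + M(-11, -70)) = (-1604 - 2101)*(567 - 1/(13 - 70 - 1*(-11))) = -3705*(567 - 1/(13 - 70 + 11)) = -3705*(567 - 1/(-46)) = -3705*(567 - 1*(-1/46)) = -3705*(567 + 1/46) = -3705*26083/46 = -96637515/46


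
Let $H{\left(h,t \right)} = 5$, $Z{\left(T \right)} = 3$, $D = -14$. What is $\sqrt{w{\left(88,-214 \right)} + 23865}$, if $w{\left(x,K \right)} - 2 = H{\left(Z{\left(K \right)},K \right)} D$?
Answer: $\sqrt{23797} \approx 154.26$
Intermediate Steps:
$w{\left(x,K \right)} = -68$ ($w{\left(x,K \right)} = 2 + 5 \left(-14\right) = 2 - 70 = -68$)
$\sqrt{w{\left(88,-214 \right)} + 23865} = \sqrt{-68 + 23865} = \sqrt{23797}$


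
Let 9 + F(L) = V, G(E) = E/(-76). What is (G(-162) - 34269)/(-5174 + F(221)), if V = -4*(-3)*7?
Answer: 1302141/193762 ≈ 6.7203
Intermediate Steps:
G(E) = -E/76 (G(E) = E*(-1/76) = -E/76)
V = 84 (V = 12*7 = 84)
F(L) = 75 (F(L) = -9 + 84 = 75)
(G(-162) - 34269)/(-5174 + F(221)) = (-1/76*(-162) - 34269)/(-5174 + 75) = (81/38 - 34269)/(-5099) = -1302141/38*(-1/5099) = 1302141/193762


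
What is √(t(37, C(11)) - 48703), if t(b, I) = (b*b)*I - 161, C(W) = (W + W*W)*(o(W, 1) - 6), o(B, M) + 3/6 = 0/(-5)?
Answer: I*√1223466 ≈ 1106.1*I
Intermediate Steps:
o(B, M) = -½ (o(B, M) = -½ + 0/(-5) = -½ + 0*(-⅕) = -½ + 0 = -½)
C(W) = -13*W/2 - 13*W²/2 (C(W) = (W + W*W)*(-½ - 6) = (W + W²)*(-13/2) = -13*W/2 - 13*W²/2)
t(b, I) = -161 + I*b² (t(b, I) = b²*I - 161 = I*b² - 161 = -161 + I*b²)
√(t(37, C(11)) - 48703) = √((-161 - 13/2*11*(1 + 11)*37²) - 48703) = √((-161 - 13/2*11*12*1369) - 48703) = √((-161 - 858*1369) - 48703) = √((-161 - 1174602) - 48703) = √(-1174763 - 48703) = √(-1223466) = I*√1223466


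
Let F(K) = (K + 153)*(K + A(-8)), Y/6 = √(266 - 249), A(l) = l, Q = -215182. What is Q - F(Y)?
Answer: -214570 - 870*√17 ≈ -2.1816e+5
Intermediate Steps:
Y = 6*√17 (Y = 6*√(266 - 249) = 6*√17 ≈ 24.739)
F(K) = (-8 + K)*(153 + K) (F(K) = (K + 153)*(K - 8) = (153 + K)*(-8 + K) = (-8 + K)*(153 + K))
Q - F(Y) = -215182 - (-1224 + (6*√17)² + 145*(6*√17)) = -215182 - (-1224 + 612 + 870*√17) = -215182 - (-612 + 870*√17) = -215182 + (612 - 870*√17) = -214570 - 870*√17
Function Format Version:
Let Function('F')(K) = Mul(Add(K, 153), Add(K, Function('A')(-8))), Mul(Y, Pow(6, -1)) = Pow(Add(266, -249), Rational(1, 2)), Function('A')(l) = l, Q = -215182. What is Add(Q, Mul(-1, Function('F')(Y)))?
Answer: Add(-214570, Mul(-870, Pow(17, Rational(1, 2)))) ≈ -2.1816e+5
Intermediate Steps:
Y = Mul(6, Pow(17, Rational(1, 2))) (Y = Mul(6, Pow(Add(266, -249), Rational(1, 2))) = Mul(6, Pow(17, Rational(1, 2))) ≈ 24.739)
Function('F')(K) = Mul(Add(-8, K), Add(153, K)) (Function('F')(K) = Mul(Add(K, 153), Add(K, -8)) = Mul(Add(153, K), Add(-8, K)) = Mul(Add(-8, K), Add(153, K)))
Add(Q, Mul(-1, Function('F')(Y))) = Add(-215182, Mul(-1, Add(-1224, Pow(Mul(6, Pow(17, Rational(1, 2))), 2), Mul(145, Mul(6, Pow(17, Rational(1, 2))))))) = Add(-215182, Mul(-1, Add(-1224, 612, Mul(870, Pow(17, Rational(1, 2)))))) = Add(-215182, Mul(-1, Add(-612, Mul(870, Pow(17, Rational(1, 2)))))) = Add(-215182, Add(612, Mul(-870, Pow(17, Rational(1, 2))))) = Add(-214570, Mul(-870, Pow(17, Rational(1, 2))))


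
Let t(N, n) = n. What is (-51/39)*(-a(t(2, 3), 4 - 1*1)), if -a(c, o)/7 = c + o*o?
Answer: -1428/13 ≈ -109.85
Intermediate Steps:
a(c, o) = -7*c - 7*o² (a(c, o) = -7*(c + o*o) = -7*(c + o²) = -7*c - 7*o²)
(-51/39)*(-a(t(2, 3), 4 - 1*1)) = (-51/39)*(-(-7*3 - 7*(4 - 1*1)²)) = (-51*1/39)*(-(-21 - 7*(4 - 1)²)) = -(-17)*(-21 - 7*3²)/13 = -(-17)*(-21 - 7*9)/13 = -(-17)*(-21 - 63)/13 = -(-17)*(-84)/13 = -17/13*84 = -1428/13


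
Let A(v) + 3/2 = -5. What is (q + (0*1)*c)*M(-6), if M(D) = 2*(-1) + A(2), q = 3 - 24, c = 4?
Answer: 357/2 ≈ 178.50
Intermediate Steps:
A(v) = -13/2 (A(v) = -3/2 - 5 = -13/2)
q = -21
M(D) = -17/2 (M(D) = 2*(-1) - 13/2 = -2 - 13/2 = -17/2)
(q + (0*1)*c)*M(-6) = (-21 + (0*1)*4)*(-17/2) = (-21 + 0*4)*(-17/2) = (-21 + 0)*(-17/2) = -21*(-17/2) = 357/2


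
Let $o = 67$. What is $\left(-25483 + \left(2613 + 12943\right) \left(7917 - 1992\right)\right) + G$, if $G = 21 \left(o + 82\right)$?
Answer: $92146946$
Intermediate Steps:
$G = 3129$ ($G = 21 \left(67 + 82\right) = 21 \cdot 149 = 3129$)
$\left(-25483 + \left(2613 + 12943\right) \left(7917 - 1992\right)\right) + G = \left(-25483 + \left(2613 + 12943\right) \left(7917 - 1992\right)\right) + 3129 = \left(-25483 + 15556 \cdot 5925\right) + 3129 = \left(-25483 + 92169300\right) + 3129 = 92143817 + 3129 = 92146946$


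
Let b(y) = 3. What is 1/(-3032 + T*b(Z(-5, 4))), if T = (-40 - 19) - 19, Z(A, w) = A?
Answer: -1/3266 ≈ -0.00030618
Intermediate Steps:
T = -78 (T = -59 - 19 = -78)
1/(-3032 + T*b(Z(-5, 4))) = 1/(-3032 - 78*3) = 1/(-3032 - 234) = 1/(-3266) = -1/3266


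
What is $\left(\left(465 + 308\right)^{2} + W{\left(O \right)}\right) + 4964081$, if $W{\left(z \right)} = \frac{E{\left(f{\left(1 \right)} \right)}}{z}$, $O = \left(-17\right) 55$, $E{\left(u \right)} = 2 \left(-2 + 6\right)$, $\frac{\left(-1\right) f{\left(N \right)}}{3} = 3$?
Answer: $\frac{5200105342}{935} \approx 5.5616 \cdot 10^{6}$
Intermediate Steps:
$f{\left(N \right)} = -9$ ($f{\left(N \right)} = \left(-3\right) 3 = -9$)
$E{\left(u \right)} = 8$ ($E{\left(u \right)} = 2 \cdot 4 = 8$)
$O = -935$
$W{\left(z \right)} = \frac{8}{z}$
$\left(\left(465 + 308\right)^{2} + W{\left(O \right)}\right) + 4964081 = \left(\left(465 + 308\right)^{2} + \frac{8}{-935}\right) + 4964081 = \left(773^{2} + 8 \left(- \frac{1}{935}\right)\right) + 4964081 = \left(597529 - \frac{8}{935}\right) + 4964081 = \frac{558689607}{935} + 4964081 = \frac{5200105342}{935}$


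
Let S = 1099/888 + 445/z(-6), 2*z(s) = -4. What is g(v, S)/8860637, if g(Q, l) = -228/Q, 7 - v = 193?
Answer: 38/274679747 ≈ 1.3834e-7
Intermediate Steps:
z(s) = -2 (z(s) = (½)*(-4) = -2)
S = -196481/888 (S = 1099/888 + 445/(-2) = 1099*(1/888) + 445*(-½) = 1099/888 - 445/2 = -196481/888 ≈ -221.26)
v = -186 (v = 7 - 1*193 = 7 - 193 = -186)
g(v, S)/8860637 = -228/(-186)/8860637 = -228*(-1/186)*(1/8860637) = (38/31)*(1/8860637) = 38/274679747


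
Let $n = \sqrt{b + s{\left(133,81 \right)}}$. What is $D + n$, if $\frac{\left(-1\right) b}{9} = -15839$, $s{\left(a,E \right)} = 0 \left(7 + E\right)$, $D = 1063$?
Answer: $1063 + 3 \sqrt{15839} \approx 1440.6$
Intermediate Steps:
$s{\left(a,E \right)} = 0$
$b = 142551$ ($b = \left(-9\right) \left(-15839\right) = 142551$)
$n = 3 \sqrt{15839}$ ($n = \sqrt{142551 + 0} = \sqrt{142551} = 3 \sqrt{15839} \approx 377.56$)
$D + n = 1063 + 3 \sqrt{15839}$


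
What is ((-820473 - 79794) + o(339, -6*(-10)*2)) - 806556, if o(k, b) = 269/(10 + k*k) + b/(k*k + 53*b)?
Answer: -7930438208336848/4646315537 ≈ -1.7068e+6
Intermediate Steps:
o(k, b) = 269/(10 + k**2) + b/(k**2 + 53*b)
((-820473 - 79794) + o(339, -6*(-10)*2)) - 806556 = ((-820473 - 79794) + (269*339**2 + 14267*(-6*(-10)*2) + (-6*(-10)*2)*339**2)/(339**4 + 10*339**2 + 530*(-6*(-10)*2) + 53*(-6*(-10)*2)*339**2)) - 806556 = (-900267 + (269*114921 + 14267*(60*2) + (60*2)*114921)/(13206836241 + 10*114921 + 530*(60*2) + 53*(60*2)*114921)) - 806556 = (-900267 + (30913749 + 14267*120 + 120*114921)/(13206836241 + 1149210 + 530*120 + 53*120*114921)) - 806556 = (-900267 + (30913749 + 1712040 + 13790520)/(13206836241 + 1149210 + 63600 + 730897560)) - 806556 = (-900267 + 46416309/13938946611) - 806556 = (-900267 + (1/13938946611)*46416309) - 806556 = (-900267 + 15472103/4646315537) - 806556 = -4182924534076276/4646315537 - 806556 = -7930438208336848/4646315537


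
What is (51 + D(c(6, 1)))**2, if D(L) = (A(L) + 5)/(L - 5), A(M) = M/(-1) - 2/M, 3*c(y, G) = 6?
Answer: 22801/9 ≈ 2533.4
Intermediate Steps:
c(y, G) = 2 (c(y, G) = (1/3)*6 = 2)
A(M) = -M - 2/M (A(M) = M*(-1) - 2/M = -M - 2/M)
D(L) = (5 - L - 2/L)/(-5 + L) (D(L) = ((-L - 2/L) + 5)/(L - 5) = (5 - L - 2/L)/(-5 + L))
(51 + D(c(6, 1)))**2 = (51 + (-2 - 1*2*(-5 + 2))/(2*(-5 + 2)))**2 = (51 + (1/2)*(-2 - 1*2*(-3))/(-3))**2 = (51 + (1/2)*(-1/3)*(-2 + 6))**2 = (51 + (1/2)*(-1/3)*4)**2 = (51 - 2/3)**2 = (151/3)**2 = 22801/9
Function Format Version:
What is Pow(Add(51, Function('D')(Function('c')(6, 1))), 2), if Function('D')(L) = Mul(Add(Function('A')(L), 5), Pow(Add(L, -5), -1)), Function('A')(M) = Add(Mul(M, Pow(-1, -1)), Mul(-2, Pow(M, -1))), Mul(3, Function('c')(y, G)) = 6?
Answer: Rational(22801, 9) ≈ 2533.4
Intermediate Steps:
Function('c')(y, G) = 2 (Function('c')(y, G) = Mul(Rational(1, 3), 6) = 2)
Function('A')(M) = Add(Mul(-1, M), Mul(-2, Pow(M, -1))) (Function('A')(M) = Add(Mul(M, -1), Mul(-2, Pow(M, -1))) = Add(Mul(-1, M), Mul(-2, Pow(M, -1))))
Function('D')(L) = Mul(Pow(Add(-5, L), -1), Add(5, Mul(-1, L), Mul(-2, Pow(L, -1)))) (Function('D')(L) = Mul(Add(Add(Mul(-1, L), Mul(-2, Pow(L, -1))), 5), Pow(Add(L, -5), -1)) = Mul(Add(5, Mul(-1, L), Mul(-2, Pow(L, -1))), Pow(Add(-5, L), -1)) = Mul(Pow(Add(-5, L), -1), Add(5, Mul(-1, L), Mul(-2, Pow(L, -1)))))
Pow(Add(51, Function('D')(Function('c')(6, 1))), 2) = Pow(Add(51, Mul(Pow(2, -1), Pow(Add(-5, 2), -1), Add(-2, Mul(-1, 2, Add(-5, 2))))), 2) = Pow(Add(51, Mul(Rational(1, 2), Pow(-3, -1), Add(-2, Mul(-1, 2, -3)))), 2) = Pow(Add(51, Mul(Rational(1, 2), Rational(-1, 3), Add(-2, 6))), 2) = Pow(Add(51, Mul(Rational(1, 2), Rational(-1, 3), 4)), 2) = Pow(Add(51, Rational(-2, 3)), 2) = Pow(Rational(151, 3), 2) = Rational(22801, 9)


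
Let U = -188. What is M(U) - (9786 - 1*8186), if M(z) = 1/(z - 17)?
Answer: -328001/205 ≈ -1600.0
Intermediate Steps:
M(z) = 1/(-17 + z)
M(U) - (9786 - 1*8186) = 1/(-17 - 188) - (9786 - 1*8186) = 1/(-205) - (9786 - 8186) = -1/205 - 1*1600 = -1/205 - 1600 = -328001/205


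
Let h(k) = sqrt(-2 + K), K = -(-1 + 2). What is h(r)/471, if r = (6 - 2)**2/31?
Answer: I*sqrt(3)/471 ≈ 0.0036774*I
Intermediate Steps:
K = -1 (K = -1*1 = -1)
r = 16/31 (r = 4**2*(1/31) = 16*(1/31) = 16/31 ≈ 0.51613)
h(k) = I*sqrt(3) (h(k) = sqrt(-2 - 1) = sqrt(-3) = I*sqrt(3))
h(r)/471 = (I*sqrt(3))/471 = (I*sqrt(3))*(1/471) = I*sqrt(3)/471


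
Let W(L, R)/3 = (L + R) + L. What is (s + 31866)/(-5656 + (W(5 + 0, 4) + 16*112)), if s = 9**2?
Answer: -10649/1274 ≈ -8.3587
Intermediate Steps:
s = 81
W(L, R) = 3*R + 6*L (W(L, R) = 3*((L + R) + L) = 3*(R + 2*L) = 3*R + 6*L)
(s + 31866)/(-5656 + (W(5 + 0, 4) + 16*112)) = (81 + 31866)/(-5656 + ((3*4 + 6*(5 + 0)) + 16*112)) = 31947/(-5656 + ((12 + 6*5) + 1792)) = 31947/(-5656 + ((12 + 30) + 1792)) = 31947/(-5656 + (42 + 1792)) = 31947/(-5656 + 1834) = 31947/(-3822) = 31947*(-1/3822) = -10649/1274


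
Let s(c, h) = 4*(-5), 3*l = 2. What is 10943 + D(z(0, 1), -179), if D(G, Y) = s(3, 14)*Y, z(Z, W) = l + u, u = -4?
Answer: 14523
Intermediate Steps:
l = 2/3 (l = (1/3)*2 = 2/3 ≈ 0.66667)
z(Z, W) = -10/3 (z(Z, W) = 2/3 - 4 = -10/3)
s(c, h) = -20
D(G, Y) = -20*Y
10943 + D(z(0, 1), -179) = 10943 - 20*(-179) = 10943 + 3580 = 14523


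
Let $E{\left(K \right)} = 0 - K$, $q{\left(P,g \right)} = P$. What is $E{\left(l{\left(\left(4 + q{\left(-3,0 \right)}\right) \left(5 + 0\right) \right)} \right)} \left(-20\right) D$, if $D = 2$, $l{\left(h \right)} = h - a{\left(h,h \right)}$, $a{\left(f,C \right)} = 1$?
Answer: $160$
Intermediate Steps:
$l{\left(h \right)} = -1 + h$ ($l{\left(h \right)} = h - 1 = -1 + h$)
$E{\left(K \right)} = - K$
$E{\left(l{\left(\left(4 + q{\left(-3,0 \right)}\right) \left(5 + 0\right) \right)} \right)} \left(-20\right) D = - (-1 + \left(4 - 3\right) \left(5 + 0\right)) \left(-20\right) 2 = - (-1 + 1 \cdot 5) \left(-20\right) 2 = - (-1 + 5) \left(-20\right) 2 = \left(-1\right) 4 \left(-20\right) 2 = \left(-4\right) \left(-20\right) 2 = 80 \cdot 2 = 160$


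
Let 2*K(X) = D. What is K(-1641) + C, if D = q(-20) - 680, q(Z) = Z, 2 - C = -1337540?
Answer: 1337192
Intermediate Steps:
C = 1337542 (C = 2 - 1*(-1337540) = 2 + 1337540 = 1337542)
D = -700 (D = -20 - 680 = -700)
K(X) = -350 (K(X) = (1/2)*(-700) = -350)
K(-1641) + C = -350 + 1337542 = 1337192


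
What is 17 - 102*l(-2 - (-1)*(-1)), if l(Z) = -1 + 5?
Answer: -391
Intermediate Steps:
l(Z) = 4
17 - 102*l(-2 - (-1)*(-1)) = 17 - 102*4 = 17 - 408 = -391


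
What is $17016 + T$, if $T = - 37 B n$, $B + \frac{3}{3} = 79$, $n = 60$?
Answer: $-156144$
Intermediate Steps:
$B = 78$ ($B = -1 + 79 = 78$)
$T = -173160$ ($T = \left(-37\right) 78 \cdot 60 = \left(-2886\right) 60 = -173160$)
$17016 + T = 17016 - 173160 = -156144$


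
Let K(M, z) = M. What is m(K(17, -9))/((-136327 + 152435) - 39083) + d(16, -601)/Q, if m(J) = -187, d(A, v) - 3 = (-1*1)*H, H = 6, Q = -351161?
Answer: 65736032/8067923975 ≈ 0.0081478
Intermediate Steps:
d(A, v) = -3 (d(A, v) = 3 - 1*1*6 = 3 - 1*6 = 3 - 6 = -3)
m(K(17, -9))/((-136327 + 152435) - 39083) + d(16, -601)/Q = -187/((-136327 + 152435) - 39083) - 3/(-351161) = -187/(16108 - 39083) - 3*(-1/351161) = -187/(-22975) + 3/351161 = -187*(-1/22975) + 3/351161 = 187/22975 + 3/351161 = 65736032/8067923975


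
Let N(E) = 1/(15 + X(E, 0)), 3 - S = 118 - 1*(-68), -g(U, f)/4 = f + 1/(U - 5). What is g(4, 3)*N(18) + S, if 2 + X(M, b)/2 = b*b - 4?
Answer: -557/3 ≈ -185.67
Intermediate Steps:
g(U, f) = -4*f - 4/(-5 + U) (g(U, f) = -4*(f + 1/(U - 5)) = -4*(f + 1/(-5 + U)) = -4*f - 4/(-5 + U))
S = -183 (S = 3 - (118 - 1*(-68)) = 3 - (118 + 68) = 3 - 1*186 = 3 - 186 = -183)
X(M, b) = -12 + 2*b² (X(M, b) = -4 + 2*(b*b - 4) = -4 + 2*(b² - 4) = -4 + 2*(-4 + b²) = -4 + (-8 + 2*b²) = -12 + 2*b²)
N(E) = ⅓ (N(E) = 1/(15 + (-12 + 2*0²)) = 1/(15 + (-12 + 2*0)) = 1/(15 + (-12 + 0)) = 1/(15 - 12) = 1/3 = ⅓)
g(4, 3)*N(18) + S = (4*(-1 + 5*3 - 1*4*3)/(-5 + 4))*(⅓) - 183 = (4*(-1 + 15 - 12)/(-1))*(⅓) - 183 = (4*(-1)*2)*(⅓) - 183 = -8*⅓ - 183 = -8/3 - 183 = -557/3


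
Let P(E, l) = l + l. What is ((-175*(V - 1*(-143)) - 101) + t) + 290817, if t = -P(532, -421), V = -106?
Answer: 285083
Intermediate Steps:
P(E, l) = 2*l
t = 842 (t = -2*(-421) = -1*(-842) = 842)
((-175*(V - 1*(-143)) - 101) + t) + 290817 = ((-175*(-106 - 1*(-143)) - 101) + 842) + 290817 = ((-175*(-106 + 143) - 101) + 842) + 290817 = ((-175*37 - 101) + 842) + 290817 = ((-6475 - 101) + 842) + 290817 = (-6576 + 842) + 290817 = -5734 + 290817 = 285083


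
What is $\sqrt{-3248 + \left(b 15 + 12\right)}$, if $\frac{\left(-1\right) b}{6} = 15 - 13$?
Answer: $2 i \sqrt{854} \approx 58.447 i$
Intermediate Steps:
$b = -12$ ($b = - 6 \left(15 - 13\right) = \left(-6\right) 2 = -12$)
$\sqrt{-3248 + \left(b 15 + 12\right)} = \sqrt{-3248 + \left(\left(-12\right) 15 + 12\right)} = \sqrt{-3248 + \left(-180 + 12\right)} = \sqrt{-3248 - 168} = \sqrt{-3416} = 2 i \sqrt{854}$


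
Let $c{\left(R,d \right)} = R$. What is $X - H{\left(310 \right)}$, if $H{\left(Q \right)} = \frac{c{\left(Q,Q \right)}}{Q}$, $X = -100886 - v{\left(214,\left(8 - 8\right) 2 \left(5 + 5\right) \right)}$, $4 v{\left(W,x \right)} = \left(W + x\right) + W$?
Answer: $-100994$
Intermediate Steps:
$v{\left(W,x \right)} = \frac{W}{2} + \frac{x}{4}$ ($v{\left(W,x \right)} = \frac{\left(W + x\right) + W}{4} = \frac{x + 2 W}{4} = \frac{W}{2} + \frac{x}{4}$)
$X = -100993$ ($X = -100886 - \left(\frac{1}{2} \cdot 214 + \frac{\left(8 - 8\right) 2 \left(5 + 5\right)}{4}\right) = -100886 - \left(107 + \frac{0 \cdot 2 \cdot 10}{4}\right) = -100886 - \left(107 + \frac{0 \cdot 20}{4}\right) = -100886 - \left(107 + \frac{1}{4} \cdot 0\right) = -100886 - \left(107 + 0\right) = -100886 - 107 = -100993$)
$H{\left(Q \right)} = 1$ ($H{\left(Q \right)} = \frac{Q}{Q} = 1$)
$X - H{\left(310 \right)} = -100993 - 1 = -100994$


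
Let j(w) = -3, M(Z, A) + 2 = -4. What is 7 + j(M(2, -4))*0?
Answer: 7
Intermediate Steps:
M(Z, A) = -6 (M(Z, A) = -2 - 4 = -6)
7 + j(M(2, -4))*0 = 7 - 3*0 = 7 + 0 = 7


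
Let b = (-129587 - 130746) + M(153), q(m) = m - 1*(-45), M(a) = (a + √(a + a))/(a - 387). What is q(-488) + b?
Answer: -6780193/26 - √34/78 ≈ -2.6078e+5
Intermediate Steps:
M(a) = (a + √2*√a)/(-387 + a) (M(a) = (a + √(2*a))/(-387 + a) = (a + √2*√a)/(-387 + a))
q(m) = 45 + m (q(m) = m + 45 = 45 + m)
b = -6768675/26 - √34/78 (b = (-129587 - 130746) + (153 + √2*√153)/(-387 + 153) = -260333 + (153 + √2*(3*√17))/(-234) = -260333 - (153 + 3*√34)/234 = -260333 + (-17/26 - √34/78) = -6768675/26 - √34/78 ≈ -2.6033e+5)
q(-488) + b = (45 - 488) + (-6768675/26 - √34/78) = -443 + (-6768675/26 - √34/78) = -6780193/26 - √34/78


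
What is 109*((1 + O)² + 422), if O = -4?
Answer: 46979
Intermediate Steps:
109*((1 + O)² + 422) = 109*((1 - 4)² + 422) = 109*((-3)² + 422) = 109*(9 + 422) = 109*431 = 46979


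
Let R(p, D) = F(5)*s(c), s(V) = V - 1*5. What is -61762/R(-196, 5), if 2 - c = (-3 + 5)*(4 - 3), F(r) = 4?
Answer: 30881/10 ≈ 3088.1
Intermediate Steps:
c = 0 (c = 2 - (-3 + 5)*(4 - 3) = 2 - 2 = 0)
s(V) = -5 + V (s(V) = V - 5 = -5 + V)
R(p, D) = -20 (R(p, D) = 4*(-5 + 0) = 4*(-5) = -20)
-61762/R(-196, 5) = -61762/(-20) = -61762*(-1/20) = 30881/10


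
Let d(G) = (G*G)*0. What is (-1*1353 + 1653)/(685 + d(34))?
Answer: 60/137 ≈ 0.43796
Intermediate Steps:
d(G) = 0 (d(G) = G**2*0 = 0)
(-1*1353 + 1653)/(685 + d(34)) = (-1*1353 + 1653)/(685 + 0) = (-1353 + 1653)/685 = 300*(1/685) = 60/137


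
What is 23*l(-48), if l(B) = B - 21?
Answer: -1587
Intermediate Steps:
l(B) = -21 + B
23*l(-48) = 23*(-21 - 48) = 23*(-69) = -1587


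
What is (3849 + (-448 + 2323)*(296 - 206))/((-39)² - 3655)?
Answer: -172599/2134 ≈ -80.880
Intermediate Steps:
(3849 + (-448 + 2323)*(296 - 206))/((-39)² - 3655) = (3849 + 1875*90)/(1521 - 3655) = (3849 + 168750)/(-2134) = 172599*(-1/2134) = -172599/2134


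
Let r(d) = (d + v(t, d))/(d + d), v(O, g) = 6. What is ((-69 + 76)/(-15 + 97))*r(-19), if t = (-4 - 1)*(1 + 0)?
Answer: 91/3116 ≈ 0.029204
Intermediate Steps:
t = -5 (t = -5*1 = -5)
r(d) = (6 + d)/(2*d) (r(d) = (d + 6)/(d + d) = (6 + d)/((2*d)) = (6 + d)*(1/(2*d)) = (6 + d)/(2*d))
((-69 + 76)/(-15 + 97))*r(-19) = ((-69 + 76)/(-15 + 97))*((½)*(6 - 19)/(-19)) = (7/82)*((½)*(-1/19)*(-13)) = (7*(1/82))*(13/38) = (7/82)*(13/38) = 91/3116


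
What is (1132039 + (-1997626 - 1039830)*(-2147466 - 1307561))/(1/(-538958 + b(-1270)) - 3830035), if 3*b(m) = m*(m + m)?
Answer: -16884863647443631026/6162242892407 ≈ -2.7401e+6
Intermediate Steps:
b(m) = 2*m²/3 (b(m) = (m*(m + m))/3 = (m*(2*m))/3 = (2*m²)/3 = 2*m²/3)
(1132039 + (-1997626 - 1039830)*(-2147466 - 1307561))/(1/(-538958 + b(-1270)) - 3830035) = (1132039 + (-1997626 - 1039830)*(-2147466 - 1307561))/(1/(-538958 + (⅔)*(-1270)²) - 3830035) = (1132039 - 3037456*(-3455027))/(1/(-538958 + (⅔)*1612900) - 3830035) = (1132039 + 10494492491312)/(1/(-538958 + 3225800/3) - 3830035) = 10494493623351/(1/(1608926/3) - 3830035) = 10494493623351/(3/1608926 - 3830035) = 10494493623351/(-6162242892407/1608926) = 10494493623351*(-1608926/6162242892407) = -16884863647443631026/6162242892407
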